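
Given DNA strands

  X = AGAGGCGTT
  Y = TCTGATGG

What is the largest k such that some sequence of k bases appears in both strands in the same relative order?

Match G at X[2]=Y[4], then A at X[3]=Y[5], then G at X[5]=Y[7], then G at X[7]=Y[8] — 4 bases in the same relative order in both, and the DP table's final entry dp[9][8] is also 4, so no common subsequence is longer.

4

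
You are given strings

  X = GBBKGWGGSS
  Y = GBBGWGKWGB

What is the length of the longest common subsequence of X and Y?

Taking G [1,1]; then B [2,2]; then B [3,3]; then G [5,4]; then W [6,5]; then G [7,6]; then G [8,9] gives a common subsequence of length 7. Since dp[10][10] = 7, nothing longer is possible.

7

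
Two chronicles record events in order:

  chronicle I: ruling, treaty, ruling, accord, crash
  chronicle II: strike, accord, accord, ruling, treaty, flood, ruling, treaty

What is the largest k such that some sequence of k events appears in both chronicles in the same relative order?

3

Match ruling [1,4], then treaty [2,5], then ruling [3,7] — 3 events in the same relative order in both. The LCS DP gives dp[5][8] = 3, so this is optimal.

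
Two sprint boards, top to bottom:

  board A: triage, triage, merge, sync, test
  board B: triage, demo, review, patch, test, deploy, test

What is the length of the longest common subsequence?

Pick triage at board A[1]=board B[1], then test at board A[5]=board B[7]; all 2 tasks appear in both, in order, and the DP table's final entry dp[5][7] is also 2, so no common subsequence is longer.

2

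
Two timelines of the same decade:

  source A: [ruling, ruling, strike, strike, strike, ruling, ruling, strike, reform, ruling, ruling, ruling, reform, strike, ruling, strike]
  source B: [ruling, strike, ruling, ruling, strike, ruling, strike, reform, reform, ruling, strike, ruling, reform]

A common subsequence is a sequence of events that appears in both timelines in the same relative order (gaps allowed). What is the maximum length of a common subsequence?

9

One common subsequence of length 9: ruling at source A[1]=source B[3], ruling at source A[2]=source B[4], strike at source A[5]=source B[5], ruling at source A[7]=source B[6], strike at source A[8]=source B[7], reform at source A[9]=source B[9], ruling at source A[10]=source B[10], ruling at source A[12]=source B[12], reform at source A[13]=source B[13]. Since dp[16][13] = 9, nothing longer is possible.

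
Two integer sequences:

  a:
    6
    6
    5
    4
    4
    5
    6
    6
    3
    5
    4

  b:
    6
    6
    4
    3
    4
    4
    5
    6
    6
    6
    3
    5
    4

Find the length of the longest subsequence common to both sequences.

10

Let dp[i][j] be the LCS length of the first i values of a and the first j values of b. dp[i][j] = dp[i-1][j-1]+1 when the i-th and j-th values match, else max(dp[i-1][j], dp[i][j-1]).
    ·  6  6  4  3  4  4  5  6  6  6  3  5  4
 ·  0  0  0  0  0  0  0  0  0  0  0  0  0  0
 6  0  1  1  1  1  1  1  1  1  1  1  1  1  1
 6  0  1  2  2  2  2  2  2  2  2  2  2  2  2
 5  0  1  2  2  2  2  2  3  3  3  3  3  3  3
 4  0  1  2  3  3  3  3  3  3  3  3  3  3  4
 4  0  1  2  3  3  4  4  4  4  4  4  4  4  4
 5  0  1  2  3  3  4  4  5  5  5  5  5  5  5
 6  0  1  2  3  3  4  4  5  6  6  6  6  6  6
 6  0  1  2  3  3  4  4  5  6  7  7  7  7  7
 3  0  1  2  3  4  4  4  5  6  7  7  8  8  8
 5  0  1  2  3  4  4  4  5  6  7  7  8  9  9
 4  0  1  2  3  4  5  5  5  6  7  7  8  9 10
dp[11][13] = 10. One LCS (by backtracking along matches): 6, 6, 4, 4, 5, 6, 6, 3, 5, 4.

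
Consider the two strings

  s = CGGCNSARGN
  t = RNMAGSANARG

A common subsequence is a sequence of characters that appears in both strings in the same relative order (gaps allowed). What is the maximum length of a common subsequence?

Taking G (s #2, t #5); then N (s #5, t #8); then A (s #7, t #9); then R (s #8, t #10); then G (s #9, t #11) gives a common subsequence of length 5. dp[10][11] = 5 confirms this is the maximum.

5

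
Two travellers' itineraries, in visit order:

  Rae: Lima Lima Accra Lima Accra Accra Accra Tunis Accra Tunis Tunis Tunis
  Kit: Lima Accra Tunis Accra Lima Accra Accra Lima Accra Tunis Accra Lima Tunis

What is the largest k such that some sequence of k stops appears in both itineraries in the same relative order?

9

One common subsequence of length 9: Lima (Rae #1, Kit #1), then Accra (Rae #3, Kit #4), then Lima (Rae #4, Kit #5), then Accra (Rae #5, Kit #6), then Accra (Rae #6, Kit #7), then Accra (Rae #7, Kit #9), then Tunis (Rae #8, Kit #10), then Accra (Rae #9, Kit #11), then Tunis (Rae #12, Kit #13). The LCS DP gives dp[12][13] = 9, so this is optimal.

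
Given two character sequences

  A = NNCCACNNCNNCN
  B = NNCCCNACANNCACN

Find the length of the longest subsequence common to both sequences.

11

Match N at A[1]=B[1] → N at A[2]=B[2] → C at A[3]=B[4] → C at A[4]=B[5] → A at A[5]=B[7] → C at A[6]=B[8] → N at A[7]=B[10] → N at A[8]=B[11] → C at A[9]=B[12] → C at A[12]=B[14] → N at A[13]=B[15] — 11 characters in the same relative order in both, and the DP table's final entry dp[13][15] is also 11, so no common subsequence is longer.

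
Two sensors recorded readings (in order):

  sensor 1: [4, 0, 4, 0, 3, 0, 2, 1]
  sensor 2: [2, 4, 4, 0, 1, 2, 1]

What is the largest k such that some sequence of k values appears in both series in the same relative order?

Let dp[i][j] be the LCS length of the first i values of sensor 1 and the first j values of sensor 2. dp[i][j] = dp[i-1][j-1]+1 when the i-th and j-th values match, else max(dp[i-1][j], dp[i][j-1]).
    ·  2  4  4  0  1  2  1
 ·  0  0  0  0  0  0  0  0
 4  0  0  1  1  1  1  1  1
 0  0  0  1  1  2  2  2  2
 4  0  0  1  2  2  2  2  2
 0  0  0  1  2  3  3  3  3
 3  0  0  1  2  3  3  3  3
 0  0  0  1  2  3  3  3  3
 2  0  1  1  2  3  3  4  4
 1  0  1  1  2  3  4  4  5
dp[8][7] = 5. One LCS (by backtracking along matches): 4, 4, 0, 2, 1.

5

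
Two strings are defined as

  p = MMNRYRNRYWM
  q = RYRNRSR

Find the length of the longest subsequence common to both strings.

5

Taking R (p #4, q #1); then Y (p #5, q #2); then R (p #6, q #3); then N (p #7, q #4); then R (p #8, q #7) gives a common subsequence of length 5. The LCS DP gives dp[11][7] = 5, so this is optimal.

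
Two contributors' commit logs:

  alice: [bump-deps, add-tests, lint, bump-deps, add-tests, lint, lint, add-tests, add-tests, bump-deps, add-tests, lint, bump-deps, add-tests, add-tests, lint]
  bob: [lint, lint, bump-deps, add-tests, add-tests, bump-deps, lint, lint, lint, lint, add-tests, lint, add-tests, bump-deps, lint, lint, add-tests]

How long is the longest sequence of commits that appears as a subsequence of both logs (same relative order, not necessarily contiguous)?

Match bump-deps (alice #1, bob #3), add-tests (alice #2, bob #5), lint (alice #3, bob #8), lint (alice #6, bob #9), lint (alice #7, bob #10), add-tests (alice #8, bob #11), add-tests (alice #9, bob #13), bump-deps (alice #10, bob #14), lint (alice #12, bob #16), add-tests (alice #15, bob #17) — 10 commits in the same relative order in both. Since dp[16][17] = 10, nothing longer is possible.

10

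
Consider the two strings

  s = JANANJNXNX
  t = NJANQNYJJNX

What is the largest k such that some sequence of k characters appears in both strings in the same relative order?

Match J [1,2]; then A [2,3]; then N [3,4]; then N [5,6]; then J [6,9]; then N [9,10]; then X [10,11] — 7 characters in the same relative order in both. Since dp[10][11] = 7, nothing longer is possible.

7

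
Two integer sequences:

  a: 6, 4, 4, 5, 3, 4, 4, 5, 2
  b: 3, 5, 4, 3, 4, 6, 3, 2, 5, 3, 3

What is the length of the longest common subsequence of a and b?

One common subsequence of length 4: 4 (a #2, b #3) → 4 (a #3, b #5) → 5 (a #4, b #9) → 3 (a #5, b #11). Since dp[9][11] = 4, nothing longer is possible.

4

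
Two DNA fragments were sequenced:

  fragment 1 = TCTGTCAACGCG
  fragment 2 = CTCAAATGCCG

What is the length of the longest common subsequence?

8

Taking C (fragment 1 #2, fragment 2 #1) → T (fragment 1 #5, fragment 2 #2) → C (fragment 1 #6, fragment 2 #3) → A (fragment 1 #7, fragment 2 #5) → A (fragment 1 #8, fragment 2 #6) → C (fragment 1 #9, fragment 2 #9) → C (fragment 1 #11, fragment 2 #10) → G (fragment 1 #12, fragment 2 #11) gives a common subsequence of length 8. The LCS DP gives dp[12][11] = 8, so this is optimal.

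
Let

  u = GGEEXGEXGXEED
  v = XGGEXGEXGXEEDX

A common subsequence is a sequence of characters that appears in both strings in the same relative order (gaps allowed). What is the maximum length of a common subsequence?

12

One common subsequence of length 12: G at u[1]=v[2]; then G at u[2]=v[3]; then E at u[4]=v[4]; then X at u[5]=v[5]; then G at u[6]=v[6]; then E at u[7]=v[7]; then X at u[8]=v[8]; then G at u[9]=v[9]; then X at u[10]=v[10]; then E at u[11]=v[11]; then E at u[12]=v[12]; then D at u[13]=v[13]. Since dp[13][14] = 12, nothing longer is possible.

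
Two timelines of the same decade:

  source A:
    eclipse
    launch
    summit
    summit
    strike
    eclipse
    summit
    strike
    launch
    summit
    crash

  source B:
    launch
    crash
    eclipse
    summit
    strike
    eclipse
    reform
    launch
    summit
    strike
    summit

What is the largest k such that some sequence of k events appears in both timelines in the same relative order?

Taking eclipse at source A[1]=source B[3], summit at source A[4]=source B[4], strike at source A[5]=source B[5], eclipse at source A[6]=source B[6], summit at source A[7]=source B[9], strike at source A[8]=source B[10], summit at source A[10]=source B[11] gives a common subsequence of length 7. dp[11][11] = 7 confirms this is the maximum.

7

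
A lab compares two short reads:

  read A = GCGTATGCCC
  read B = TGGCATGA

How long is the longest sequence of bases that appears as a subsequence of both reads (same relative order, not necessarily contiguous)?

One common subsequence of length 5: G [1,3]; then C [2,4]; then A [5,5]; then T [6,6]; then G [7,7], and the DP table's final entry dp[10][8] is also 5, so no common subsequence is longer.

5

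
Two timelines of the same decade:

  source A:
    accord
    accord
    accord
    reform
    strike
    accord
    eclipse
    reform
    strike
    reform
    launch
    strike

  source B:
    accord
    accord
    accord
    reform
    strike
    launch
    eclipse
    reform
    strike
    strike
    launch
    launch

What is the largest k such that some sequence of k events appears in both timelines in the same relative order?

9

One common subsequence of length 9: accord [1,1]; then accord [2,2]; then accord [3,3]; then reform [4,4]; then strike [5,5]; then eclipse [7,7]; then reform [8,8]; then strike [9,10]; then launch [11,12], and the DP table's final entry dp[12][12] is also 9, so no common subsequence is longer.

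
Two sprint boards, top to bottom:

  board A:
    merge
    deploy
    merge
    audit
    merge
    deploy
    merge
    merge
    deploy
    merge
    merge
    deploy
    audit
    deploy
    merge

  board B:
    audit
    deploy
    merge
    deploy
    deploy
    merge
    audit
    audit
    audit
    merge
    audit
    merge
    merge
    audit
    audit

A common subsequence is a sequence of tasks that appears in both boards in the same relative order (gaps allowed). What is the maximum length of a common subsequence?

8

Taking merge [1,3]; then deploy [2,5]; then merge [3,6]; then audit [4,9]; then merge [5,10]; then merge [7,12]; then merge [8,13]; then audit [13,15] gives a common subsequence of length 8. Since dp[15][15] = 8, nothing longer is possible.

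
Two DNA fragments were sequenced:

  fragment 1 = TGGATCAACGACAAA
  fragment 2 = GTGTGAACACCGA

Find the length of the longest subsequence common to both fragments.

One common subsequence of length 9: T (fragment 1 #1, fragment 2 #2), then G (fragment 1 #2, fragment 2 #3), then G (fragment 1 #3, fragment 2 #5), then A (fragment 1 #4, fragment 2 #7), then C (fragment 1 #6, fragment 2 #8), then A (fragment 1 #7, fragment 2 #9), then C (fragment 1 #9, fragment 2 #11), then G (fragment 1 #10, fragment 2 #12), then A (fragment 1 #15, fragment 2 #13). Since dp[15][13] = 9, nothing longer is possible.

9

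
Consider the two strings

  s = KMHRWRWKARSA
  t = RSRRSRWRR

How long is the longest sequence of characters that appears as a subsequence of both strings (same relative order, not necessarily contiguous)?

4

Taking R [4,6], then W [5,7], then R [6,8], then R [10,9] gives a common subsequence of length 4. The LCS DP gives dp[12][9] = 4, so this is optimal.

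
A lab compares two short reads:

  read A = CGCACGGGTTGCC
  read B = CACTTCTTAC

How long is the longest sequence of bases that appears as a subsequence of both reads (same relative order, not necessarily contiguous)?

Let dp[i][j] be the LCS length of the first i bases of read A and the first j bases of read B. dp[i][j] = dp[i-1][j-1]+1 when the i-th and j-th bases match, else max(dp[i-1][j], dp[i][j-1]).
    ·  C  A  C  T  T  C  T  T  A  C
 ·  0  0  0  0  0  0  0  0  0  0  0
 C  0  1  1  1  1  1  1  1  1  1  1
 G  0  1  1  1  1  1  1  1  1  1  1
 C  0  1  1  2  2  2  2  2  2  2  2
 A  0  1  2  2  2  2  2  2  2  3  3
 C  0  1  2  3  3  3  3  3  3  3  4
 G  0  1  2  3  3  3  3  3  3  3  4
 G  0  1  2  3  3  3  3  3  3  3  4
 G  0  1  2  3  3  3  3  3  3  3  4
 T  0  1  2  3  4  4  4  4  4  4  4
 T  0  1  2  3  4  5  5  5  5  5  5
 G  0  1  2  3  4  5  5  5  5  5  5
 C  0  1  2  3  4  5  6  6  6  6  6
 C  0  1  2  3  4  5  6  6  6  6  7
dp[13][10] = 7. One LCS (by backtracking along matches): CACTTCC.

7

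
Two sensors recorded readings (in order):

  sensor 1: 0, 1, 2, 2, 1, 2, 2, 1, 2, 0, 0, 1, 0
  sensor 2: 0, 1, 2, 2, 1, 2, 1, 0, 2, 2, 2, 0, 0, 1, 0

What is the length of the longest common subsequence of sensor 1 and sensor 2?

12

Taking 0 (sensor 1 #1, sensor 2 #1), then 1 (sensor 1 #2, sensor 2 #2), then 2 (sensor 1 #3, sensor 2 #4), then 2 (sensor 1 #4, sensor 2 #6), then 1 (sensor 1 #5, sensor 2 #7), then 2 (sensor 1 #6, sensor 2 #9), then 2 (sensor 1 #7, sensor 2 #10), then 2 (sensor 1 #9, sensor 2 #11), then 0 (sensor 1 #10, sensor 2 #12), then 0 (sensor 1 #11, sensor 2 #13), then 1 (sensor 1 #12, sensor 2 #14), then 0 (sensor 1 #13, sensor 2 #15) gives a common subsequence of length 12, and the DP table's final entry dp[13][15] is also 12, so no common subsequence is longer.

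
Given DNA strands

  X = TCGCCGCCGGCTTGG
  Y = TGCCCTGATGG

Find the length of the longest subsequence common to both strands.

Pick T at X[1]=Y[1], then G at X[3]=Y[2], then C at X[4]=Y[3], then C at X[5]=Y[4], then C at X[7]=Y[5], then G at X[9]=Y[7], then T at X[13]=Y[9], then G at X[14]=Y[10], then G at X[15]=Y[11]; all 9 bases appear in both, in order. Since dp[15][11] = 9, nothing longer is possible.

9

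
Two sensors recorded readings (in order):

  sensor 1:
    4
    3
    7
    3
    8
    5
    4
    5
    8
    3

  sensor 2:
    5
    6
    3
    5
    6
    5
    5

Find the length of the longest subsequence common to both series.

3

Match 3 [2,3] → 5 [6,6] → 5 [8,7] — 3 values in the same relative order in both. Since dp[10][7] = 3, nothing longer is possible.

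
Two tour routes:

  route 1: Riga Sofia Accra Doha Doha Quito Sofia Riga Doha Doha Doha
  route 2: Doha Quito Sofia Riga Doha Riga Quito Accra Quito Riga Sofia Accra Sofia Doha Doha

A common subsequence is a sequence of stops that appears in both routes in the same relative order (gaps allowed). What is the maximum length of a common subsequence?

Pick Doha (route 1 #5, route 2 #1); then Quito (route 1 #6, route 2 #2); then Sofia (route 1 #7, route 2 #3); then Riga (route 1 #8, route 2 #4); then Doha (route 1 #9, route 2 #5); then Doha (route 1 #10, route 2 #14); then Doha (route 1 #11, route 2 #15); all 7 stops appear in both, in order, and the DP table's final entry dp[11][15] is also 7, so no common subsequence is longer.

7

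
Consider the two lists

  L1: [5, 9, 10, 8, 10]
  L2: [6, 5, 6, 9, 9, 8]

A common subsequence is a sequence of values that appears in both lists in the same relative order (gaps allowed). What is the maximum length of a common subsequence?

3

Taking 5 (L1 #1, L2 #2), then 9 (L1 #2, L2 #5), then 8 (L1 #4, L2 #6) gives a common subsequence of length 3. The LCS DP gives dp[5][6] = 3, so this is optimal.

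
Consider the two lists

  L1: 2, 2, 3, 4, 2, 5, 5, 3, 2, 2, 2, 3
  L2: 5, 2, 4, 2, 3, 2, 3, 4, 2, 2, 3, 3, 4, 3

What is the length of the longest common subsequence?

8

Match 2 [1,2] → 2 [2,4] → 3 [3,5] → 2 [5,6] → 3 [8,7] → 2 [9,9] → 2 [10,10] → 3 [12,14] — 8 values in the same relative order in both. Since dp[12][14] = 8, nothing longer is possible.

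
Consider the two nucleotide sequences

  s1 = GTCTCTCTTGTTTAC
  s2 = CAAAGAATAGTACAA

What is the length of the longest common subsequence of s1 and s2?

One common subsequence of length 6: G (s1 #1, s2 #5) → T (s1 #2, s2 #8) → G (s1 #10, s2 #10) → T (s1 #13, s2 #11) → A (s1 #14, s2 #12) → C (s1 #15, s2 #13). Since dp[15][15] = 6, nothing longer is possible.

6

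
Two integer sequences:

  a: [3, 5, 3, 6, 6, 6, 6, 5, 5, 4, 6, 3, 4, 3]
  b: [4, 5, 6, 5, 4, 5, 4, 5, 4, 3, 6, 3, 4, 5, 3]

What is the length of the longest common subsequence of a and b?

Pick 5 [2,2], then 6 [4,3], then 5 [8,6], then 5 [9,8], then 4 [10,9], then 6 [11,11], then 3 [12,12], then 4 [13,13], then 3 [14,15]; all 9 values appear in both, in order. Since dp[14][15] = 9, nothing longer is possible.

9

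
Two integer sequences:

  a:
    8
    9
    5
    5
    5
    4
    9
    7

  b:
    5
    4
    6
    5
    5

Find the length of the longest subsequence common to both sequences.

3

Let dp[i][j] be the LCS length of the first i values of a and the first j values of b. dp[i][j] = dp[i-1][j-1]+1 when the i-th and j-th values match, else max(dp[i-1][j], dp[i][j-1]).
    ·  5  4  6  5  5
 ·  0  0  0  0  0  0
 8  0  0  0  0  0  0
 9  0  0  0  0  0  0
 5  0  1  1  1  1  1
 5  0  1  1  1  2  2
 5  0  1  1  1  2  3
 4  0  1  2  2  2  3
 9  0  1  2  2  2  3
 7  0  1  2  2  2  3
dp[8][5] = 3. One LCS (by backtracking along matches): 5, 5, 5.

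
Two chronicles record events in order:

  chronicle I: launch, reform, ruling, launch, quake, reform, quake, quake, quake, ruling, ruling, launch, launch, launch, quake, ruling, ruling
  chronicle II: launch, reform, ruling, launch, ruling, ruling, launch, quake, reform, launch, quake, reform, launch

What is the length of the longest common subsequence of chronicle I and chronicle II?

9

Pick launch at chronicle I[1]=chronicle II[1], then reform at chronicle I[2]=chronicle II[2], then ruling at chronicle I[3]=chronicle II[3], then launch at chronicle I[4]=chronicle II[4], then ruling at chronicle I[10]=chronicle II[5], then ruling at chronicle I[11]=chronicle II[6], then launch at chronicle I[12]=chronicle II[7], then launch at chronicle I[13]=chronicle II[10], then launch at chronicle I[14]=chronicle II[13]; all 9 events appear in both, in order. dp[17][13] = 9 confirms this is the maximum.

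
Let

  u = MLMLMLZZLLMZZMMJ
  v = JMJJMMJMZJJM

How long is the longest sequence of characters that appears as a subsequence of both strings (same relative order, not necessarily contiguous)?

6

Match M [1,2] → M [3,5] → M [5,6] → M [11,8] → Z [12,9] → M [15,12] — 6 characters in the same relative order in both. The LCS DP gives dp[16][12] = 6, so this is optimal.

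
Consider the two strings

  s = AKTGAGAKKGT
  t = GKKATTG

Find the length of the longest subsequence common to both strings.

4

Pick G [6,1], then K [8,2], then K [9,3], then G [10,7]; all 4 characters appear in both, in order. dp[11][7] = 4 confirms this is the maximum.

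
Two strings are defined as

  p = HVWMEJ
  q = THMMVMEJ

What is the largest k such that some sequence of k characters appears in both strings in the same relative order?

Let dp[i][j] be the LCS length of the first i characters of p and the first j characters of q. dp[i][j] = dp[i-1][j-1]+1 when the i-th and j-th characters match, else max(dp[i-1][j], dp[i][j-1]).
    ·  T  H  M  M  V  M  E  J
 ·  0  0  0  0  0  0  0  0  0
 H  0  0  1  1  1  1  1  1  1
 V  0  0  1  1  1  2  2  2  2
 W  0  0  1  1  1  2  2  2  2
 M  0  0  1  2  2  2  3  3  3
 E  0  0  1  2  2  2  3  4  4
 J  0  0  1  2  2  2  3  4  5
dp[6][8] = 5. One LCS (by backtracking along matches): HVMEJ.

5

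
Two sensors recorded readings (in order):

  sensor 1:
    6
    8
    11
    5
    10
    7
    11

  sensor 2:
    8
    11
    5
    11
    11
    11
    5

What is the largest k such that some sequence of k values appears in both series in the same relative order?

Match 8 [2,1], then 11 [3,2], then 5 [4,3], then 11 [7,6] — 4 values in the same relative order in both. Since dp[7][7] = 4, nothing longer is possible.

4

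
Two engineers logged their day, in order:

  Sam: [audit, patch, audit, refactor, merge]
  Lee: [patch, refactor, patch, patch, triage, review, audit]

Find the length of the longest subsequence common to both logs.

Pick patch [2,4] → audit [3,7]; all 2 tasks appear in both, in order. dp[5][7] = 2 confirms this is the maximum.

2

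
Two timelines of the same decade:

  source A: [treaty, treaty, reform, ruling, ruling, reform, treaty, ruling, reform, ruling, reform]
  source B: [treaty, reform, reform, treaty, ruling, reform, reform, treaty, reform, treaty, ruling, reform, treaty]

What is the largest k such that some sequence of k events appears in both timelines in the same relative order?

Match treaty [1,1], treaty [2,4], reform [3,6], reform [6,7], treaty [7,8], reform [9,9], ruling [10,11], reform [11,12] — 8 events in the same relative order in both, and the DP table's final entry dp[11][13] is also 8, so no common subsequence is longer.

8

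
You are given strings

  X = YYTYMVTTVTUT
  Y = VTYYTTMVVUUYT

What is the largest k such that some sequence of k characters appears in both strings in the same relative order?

8

Pick Y [1,3], Y [2,4], T [3,6], M [5,7], V [6,8], V [9,9], U [11,11], T [12,13]; all 8 characters appear in both, in order. The LCS DP gives dp[12][13] = 8, so this is optimal.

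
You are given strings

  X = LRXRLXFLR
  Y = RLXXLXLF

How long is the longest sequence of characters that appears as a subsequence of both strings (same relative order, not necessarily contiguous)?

5

One common subsequence of length 5: L at X[1]=Y[2]; then X at X[3]=Y[4]; then L at X[5]=Y[5]; then X at X[6]=Y[6]; then F at X[7]=Y[8], and the DP table's final entry dp[9][8] is also 5, so no common subsequence is longer.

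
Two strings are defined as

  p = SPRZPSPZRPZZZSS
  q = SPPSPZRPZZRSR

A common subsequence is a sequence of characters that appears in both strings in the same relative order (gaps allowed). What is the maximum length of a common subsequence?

Taking S [1,1] → P [2,2] → P [5,3] → S [6,4] → P [7,5] → Z [8,6] → R [9,7] → P [10,8] → Z [11,9] → Z [12,10] → S [14,12] gives a common subsequence of length 11. dp[15][13] = 11 confirms this is the maximum.

11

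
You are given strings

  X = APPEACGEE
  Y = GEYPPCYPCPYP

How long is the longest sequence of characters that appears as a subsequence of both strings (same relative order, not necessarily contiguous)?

3

Let dp[i][j] be the LCS length of the first i characters of X and the first j characters of Y. dp[i][j] = dp[i-1][j-1]+1 when the i-th and j-th characters match, else max(dp[i-1][j], dp[i][j-1]).
    ·  G  E  Y  P  P  C  Y  P  C  P  Y  P
 ·  0  0  0  0  0  0  0  0  0  0  0  0  0
 A  0  0  0  0  0  0  0  0  0  0  0  0  0
 P  0  0  0  0  1  1  1  1  1  1  1  1  1
 P  0  0  0  0  1  2  2  2  2  2  2  2  2
 E  0  0  1  1  1  2  2  2  2  2  2  2  2
 A  0  0  1  1  1  2  2  2  2  2  2  2  2
 C  0  0  1  1  1  2  3  3  3  3  3  3  3
 G  0  1  1  1  1  2  3  3  3  3  3  3  3
 E  0  1  2  2  2  2  3  3  3  3  3  3  3
 E  0  1  2  2  2  2  3  3  3  3  3  3  3
dp[9][12] = 3. One LCS (by backtracking along matches): PPC.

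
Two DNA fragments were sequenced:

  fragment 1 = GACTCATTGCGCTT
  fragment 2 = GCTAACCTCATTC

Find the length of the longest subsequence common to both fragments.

Pick G at fragment 1[1]=fragment 2[1] → A at fragment 1[2]=fragment 2[5] → C at fragment 1[3]=fragment 2[7] → T at fragment 1[4]=fragment 2[8] → C at fragment 1[5]=fragment 2[9] → A at fragment 1[6]=fragment 2[10] → T at fragment 1[7]=fragment 2[11] → T at fragment 1[8]=fragment 2[12] → C at fragment 1[12]=fragment 2[13]; all 9 bases appear in both, in order. dp[14][13] = 9 confirms this is the maximum.

9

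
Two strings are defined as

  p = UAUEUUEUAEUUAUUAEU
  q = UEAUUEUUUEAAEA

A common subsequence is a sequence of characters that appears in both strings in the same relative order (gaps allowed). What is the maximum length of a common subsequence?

11

Match U at p[1]=q[1], A at p[2]=q[3], U at p[3]=q[5], E at p[4]=q[6], U at p[5]=q[7], U at p[6]=q[8], U at p[8]=q[9], E at p[10]=q[10], A at p[13]=q[11], A at p[16]=q[12], E at p[17]=q[13] — 11 characters in the same relative order in both. dp[18][14] = 11 confirms this is the maximum.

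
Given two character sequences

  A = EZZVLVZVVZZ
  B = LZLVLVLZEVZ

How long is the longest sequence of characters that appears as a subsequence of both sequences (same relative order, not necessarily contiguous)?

Pick Z (A #2, B #2), V (A #4, B #4), L (A #5, B #5), V (A #6, B #6), Z (A #7, B #8), V (A #9, B #10), Z (A #11, B #11); all 7 characters appear in both, in order. dp[11][11] = 7 confirms this is the maximum.

7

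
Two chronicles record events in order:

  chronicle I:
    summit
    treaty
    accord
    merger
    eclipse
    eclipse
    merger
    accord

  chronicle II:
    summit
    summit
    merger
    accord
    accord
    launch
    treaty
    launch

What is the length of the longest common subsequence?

Taking summit at chronicle I[1]=chronicle II[2]; then accord at chronicle I[3]=chronicle II[4]; then accord at chronicle I[8]=chronicle II[5] gives a common subsequence of length 3. Since dp[8][8] = 3, nothing longer is possible.

3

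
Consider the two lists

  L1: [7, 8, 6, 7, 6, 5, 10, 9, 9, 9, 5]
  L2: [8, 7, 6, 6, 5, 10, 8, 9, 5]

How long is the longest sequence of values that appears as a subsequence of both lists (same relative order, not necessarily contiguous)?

Let dp[i][j] be the LCS length of the first i values of L1 and the first j values of L2. dp[i][j] = dp[i-1][j-1]+1 when the i-th and j-th values match, else max(dp[i-1][j], dp[i][j-1]).
    ·  8  7  6  6  5 10  8  9  5
 ·  0  0  0  0  0  0  0  0  0  0
 7  0  0  1  1  1  1  1  1  1  1
 8  0  1  1  1  1  1  1  2  2  2
 6  0  1  1  2  2  2  2  2  2  2
 7  0  1  2  2  2  2  2  2  2  2
 6  0  1  2  3  3  3  3  3  3  3
 5  0  1  2  3  3  4  4  4  4  4
10  0  1  2  3  3  4  5  5  5  5
 9  0  1  2  3  3  4  5  5  6  6
 9  0  1  2  3  3  4  5  5  6  6
 9  0  1  2  3  3  4  5  5  6  6
 5  0  1  2  3  3  4  5  5  6  7
dp[11][9] = 7. One LCS (by backtracking along matches): 7, 6, 6, 5, 10, 9, 5.

7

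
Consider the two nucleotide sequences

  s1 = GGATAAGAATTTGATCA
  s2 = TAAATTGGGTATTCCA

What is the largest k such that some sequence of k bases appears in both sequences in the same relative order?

Match T [4,1], A [6,2], A [8,3], A [9,4], T [10,5], T [11,6], T [12,10], A [14,11], T [15,13], C [16,15], A [17,16] — 11 bases in the same relative order in both, and the DP table's final entry dp[17][16] is also 11, so no common subsequence is longer.

11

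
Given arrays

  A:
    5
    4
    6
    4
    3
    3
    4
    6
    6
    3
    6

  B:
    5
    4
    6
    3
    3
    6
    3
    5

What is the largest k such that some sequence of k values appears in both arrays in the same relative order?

7

Let dp[i][j] be the LCS length of the first i values of A and the first j values of B. dp[i][j] = dp[i-1][j-1]+1 when the i-th and j-th values match, else max(dp[i-1][j], dp[i][j-1]).
    ·  5  4  6  3  3  6  3  5
 ·  0  0  0  0  0  0  0  0  0
 5  0  1  1  1  1  1  1  1  1
 4  0  1  2  2  2  2  2  2  2
 6  0  1  2  3  3  3  3  3  3
 4  0  1  2  3  3  3  3  3  3
 3  0  1  2  3  4  4  4  4  4
 3  0  1  2  3  4  5  5  5  5
 4  0  1  2  3  4  5  5  5  5
 6  0  1  2  3  4  5  6  6  6
 6  0  1  2  3  4  5  6  6  6
 3  0  1  2  3  4  5  6  7  7
 6  0  1  2  3  4  5  6  7  7
dp[11][8] = 7. One LCS (by backtracking along matches): 5, 4, 6, 3, 3, 6, 3.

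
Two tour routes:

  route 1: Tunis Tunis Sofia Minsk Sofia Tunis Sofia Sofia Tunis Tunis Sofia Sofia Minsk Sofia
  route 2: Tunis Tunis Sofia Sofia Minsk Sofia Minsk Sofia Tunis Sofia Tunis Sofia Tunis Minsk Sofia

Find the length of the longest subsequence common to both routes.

Pick Tunis [1,1], Tunis [2,2], Sofia [3,6], Minsk [4,7], Sofia [5,8], Tunis [6,9], Sofia [7,10], Sofia [8,12], Tunis [10,13], Minsk [13,14], Sofia [14,15]; all 11 stops appear in both, in order. Since dp[14][15] = 11, nothing longer is possible.

11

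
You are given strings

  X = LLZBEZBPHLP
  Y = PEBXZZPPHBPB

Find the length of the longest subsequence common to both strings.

5

Let dp[i][j] be the LCS length of the first i characters of X and the first j characters of Y. dp[i][j] = dp[i-1][j-1]+1 when the i-th and j-th characters match, else max(dp[i-1][j], dp[i][j-1]).
    ·  P  E  B  X  Z  Z  P  P  H  B  P  B
 ·  0  0  0  0  0  0  0  0  0  0  0  0  0
 L  0  0  0  0  0  0  0  0  0  0  0  0  0
 L  0  0  0  0  0  0  0  0  0  0  0  0  0
 Z  0  0  0  0  0  1  1  1  1  1  1  1  1
 B  0  0  0  1  1  1  1  1  1  1  2  2  2
 E  0  0  1  1  1  1  1  1  1  1  2  2  2
 Z  0  0  1  1  1  2  2  2  2  2  2  2  2
 B  0  0  1  2  2  2  2  2  2  2  3  3  3
 P  0  1  1  2  2  2  2  3  3  3  3  4  4
 H  0  1  1  2  2  2  2  3  3  4  4  4  4
 L  0  1  1  2  2  2  2  3  3  4  4  4  4
 P  0  1  1  2  2  2  2  3  4  4  4  5  5
dp[11][12] = 5. One LCS (by backtracking along matches): ZZPHP.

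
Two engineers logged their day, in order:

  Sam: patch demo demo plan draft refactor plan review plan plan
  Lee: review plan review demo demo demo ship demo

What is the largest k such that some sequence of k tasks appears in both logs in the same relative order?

Taking demo at Sam[2]=Lee[6]; then demo at Sam[3]=Lee[8] gives a common subsequence of length 2, and the DP table's final entry dp[10][8] is also 2, so no common subsequence is longer.

2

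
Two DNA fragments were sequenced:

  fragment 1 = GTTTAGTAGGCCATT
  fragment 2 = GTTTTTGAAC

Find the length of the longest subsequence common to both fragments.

Taking G at fragment 1[1]=fragment 2[1]; then T at fragment 1[2]=fragment 2[4]; then T at fragment 1[3]=fragment 2[5]; then T at fragment 1[4]=fragment 2[6]; then A at fragment 1[5]=fragment 2[8]; then A at fragment 1[8]=fragment 2[9]; then C at fragment 1[12]=fragment 2[10] gives a common subsequence of length 7. The LCS DP gives dp[15][10] = 7, so this is optimal.

7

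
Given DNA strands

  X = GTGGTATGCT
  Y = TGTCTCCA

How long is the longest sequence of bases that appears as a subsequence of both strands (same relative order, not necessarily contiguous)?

Let dp[i][j] be the LCS length of the first i bases of X and the first j bases of Y. dp[i][j] = dp[i-1][j-1]+1 when the i-th and j-th bases match, else max(dp[i-1][j], dp[i][j-1]).
    ·  T  G  T  C  T  C  C  A
 ·  0  0  0  0  0  0  0  0  0
 G  0  0  1  1  1  1  1  1  1
 T  0  1  1  2  2  2  2  2  2
 G  0  1  2  2  2  2  2  2  2
 G  0  1  2  2  2  2  2  2  2
 T  0  1  2  3  3  3  3  3  3
 A  0  1  2  3  3  3  3  3  4
 T  0  1  2  3  3  4  4  4  4
 G  0  1  2  3  3  4  4  4  4
 C  0  1  2  3  4  4  5  5  5
 T  0  1  2  3  4  5  5  5  5
dp[10][8] = 5. One LCS (by backtracking along matches): TGTTC.

5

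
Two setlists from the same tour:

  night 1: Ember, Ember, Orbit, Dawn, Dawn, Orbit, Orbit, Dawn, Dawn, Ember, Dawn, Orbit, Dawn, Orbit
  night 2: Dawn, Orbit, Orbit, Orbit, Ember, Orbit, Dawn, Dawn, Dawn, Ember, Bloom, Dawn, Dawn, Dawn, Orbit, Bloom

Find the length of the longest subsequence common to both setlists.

9

One common subsequence of length 9: Ember (night 1 #2, night 2 #5), Orbit (night 1 #3, night 2 #6), Dawn (night 1 #4, night 2 #7), Dawn (night 1 #5, night 2 #8), Dawn (night 1 #8, night 2 #9), Dawn (night 1 #9, night 2 #12), Dawn (night 1 #11, night 2 #13), Dawn (night 1 #13, night 2 #14), Orbit (night 1 #14, night 2 #15). Since dp[14][16] = 9, nothing longer is possible.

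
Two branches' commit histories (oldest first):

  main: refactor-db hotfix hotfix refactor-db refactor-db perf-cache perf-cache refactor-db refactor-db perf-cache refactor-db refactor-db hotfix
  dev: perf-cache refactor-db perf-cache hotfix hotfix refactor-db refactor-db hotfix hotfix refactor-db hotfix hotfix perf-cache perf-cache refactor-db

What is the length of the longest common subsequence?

Match refactor-db [1,2], hotfix [2,4], hotfix [3,5], refactor-db [4,7], refactor-db [5,10], perf-cache [7,13], perf-cache [10,14], refactor-db [12,15] — 8 commits in the same relative order in both. Since dp[13][15] = 8, nothing longer is possible.

8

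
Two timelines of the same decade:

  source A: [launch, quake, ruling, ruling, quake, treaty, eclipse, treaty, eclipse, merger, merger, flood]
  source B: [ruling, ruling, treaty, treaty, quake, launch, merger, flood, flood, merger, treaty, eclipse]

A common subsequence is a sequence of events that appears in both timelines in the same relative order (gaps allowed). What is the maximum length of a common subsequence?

6

One common subsequence of length 6: ruling (source A #3, source B #1), then ruling (source A #4, source B #2), then treaty (source A #6, source B #3), then treaty (source A #8, source B #4), then merger (source A #10, source B #7), then merger (source A #11, source B #10). The LCS DP gives dp[12][12] = 6, so this is optimal.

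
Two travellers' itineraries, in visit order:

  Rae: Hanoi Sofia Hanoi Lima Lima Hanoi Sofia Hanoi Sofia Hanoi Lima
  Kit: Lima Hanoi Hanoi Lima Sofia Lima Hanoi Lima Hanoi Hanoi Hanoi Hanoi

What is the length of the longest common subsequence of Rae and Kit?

7

One common subsequence of length 7: Hanoi at Rae[1]=Kit[3]; then Sofia at Rae[2]=Kit[5]; then Hanoi at Rae[3]=Kit[7]; then Lima at Rae[4]=Kit[8]; then Hanoi at Rae[6]=Kit[10]; then Hanoi at Rae[8]=Kit[11]; then Hanoi at Rae[10]=Kit[12]. Since dp[11][12] = 7, nothing longer is possible.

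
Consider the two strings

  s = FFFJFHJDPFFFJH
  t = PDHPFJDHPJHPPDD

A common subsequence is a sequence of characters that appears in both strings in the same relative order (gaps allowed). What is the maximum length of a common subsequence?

6

Match F [3,5]; then J [4,6]; then H [6,8]; then P [9,9]; then J [13,10]; then H [14,11] — 6 characters in the same relative order in both. dp[14][15] = 6 confirms this is the maximum.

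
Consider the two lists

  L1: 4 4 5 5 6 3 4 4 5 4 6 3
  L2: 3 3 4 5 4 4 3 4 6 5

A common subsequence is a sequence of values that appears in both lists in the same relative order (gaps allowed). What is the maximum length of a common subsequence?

6

Taking 4 (L1 #2, L2 #3), then 5 (L1 #4, L2 #4), then 4 (L1 #7, L2 #5), then 4 (L1 #8, L2 #6), then 4 (L1 #10, L2 #8), then 6 (L1 #11, L2 #9) gives a common subsequence of length 6. The LCS DP gives dp[12][10] = 6, so this is optimal.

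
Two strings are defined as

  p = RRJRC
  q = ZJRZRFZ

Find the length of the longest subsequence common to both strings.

2

One common subsequence of length 2: R at p[1]=q[3] → R at p[2]=q[5]. dp[5][7] = 2 confirms this is the maximum.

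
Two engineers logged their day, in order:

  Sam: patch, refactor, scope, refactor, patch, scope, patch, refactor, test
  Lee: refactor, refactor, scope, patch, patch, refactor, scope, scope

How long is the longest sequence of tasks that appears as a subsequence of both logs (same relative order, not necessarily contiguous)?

5

Match refactor at Sam[2]=Lee[2], then scope at Sam[3]=Lee[3], then patch at Sam[5]=Lee[4], then patch at Sam[7]=Lee[5], then refactor at Sam[8]=Lee[6] — 5 tasks in the same relative order in both. dp[9][8] = 5 confirms this is the maximum.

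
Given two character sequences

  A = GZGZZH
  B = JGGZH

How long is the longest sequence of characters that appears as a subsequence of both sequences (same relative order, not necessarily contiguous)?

4

Let dp[i][j] be the LCS length of the first i characters of A and the first j characters of B. dp[i][j] = dp[i-1][j-1]+1 when the i-th and j-th characters match, else max(dp[i-1][j], dp[i][j-1]).
    ·  J  G  G  Z  H
 ·  0  0  0  0  0  0
 G  0  0  1  1  1  1
 Z  0  0  1  1  2  2
 G  0  0  1  2  2  2
 Z  0  0  1  2  3  3
 Z  0  0  1  2  3  3
 H  0  0  1  2  3  4
dp[6][5] = 4. One LCS (by backtracking along matches): GGZH.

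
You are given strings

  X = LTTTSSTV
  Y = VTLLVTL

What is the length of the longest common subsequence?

2

Let dp[i][j] be the LCS length of the first i characters of X and the first j characters of Y. dp[i][j] = dp[i-1][j-1]+1 when the i-th and j-th characters match, else max(dp[i-1][j], dp[i][j-1]).
    ·  V  T  L  L  V  T  L
 ·  0  0  0  0  0  0  0  0
 L  0  0  0  1  1  1  1  1
 T  0  0  1  1  1  1  2  2
 T  0  0  1  1  1  1  2  2
 T  0  0  1  1  1  1  2  2
 S  0  0  1  1  1  1  2  2
 S  0  0  1  1  1  1  2  2
 T  0  0  1  1  1  1  2  2
 V  0  1  1  1  1  2  2  2
dp[8][7] = 2. One LCS (by backtracking along matches): LT.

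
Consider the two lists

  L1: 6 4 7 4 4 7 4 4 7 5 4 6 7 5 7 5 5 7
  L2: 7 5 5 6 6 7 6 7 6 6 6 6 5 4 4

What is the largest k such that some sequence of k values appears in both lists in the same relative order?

Match 7 at L1[3]=L2[1] → 5 at L1[10]=L2[3] → 6 at L1[12]=L2[5] → 7 at L1[13]=L2[6] → 7 at L1[15]=L2[8] → 5 at L1[16]=L2[13] — 6 values in the same relative order in both. Since dp[18][15] = 6, nothing longer is possible.

6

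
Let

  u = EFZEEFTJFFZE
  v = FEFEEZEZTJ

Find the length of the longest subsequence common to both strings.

6

One common subsequence of length 6: E [1,2]; then F [2,3]; then Z [3,6]; then E [4,7]; then T [7,9]; then J [8,10], and the DP table's final entry dp[12][10] is also 6, so no common subsequence is longer.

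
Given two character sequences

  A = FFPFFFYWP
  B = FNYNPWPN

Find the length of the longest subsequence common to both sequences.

Let dp[i][j] be the LCS length of the first i characters of A and the first j characters of B. dp[i][j] = dp[i-1][j-1]+1 when the i-th and j-th characters match, else max(dp[i-1][j], dp[i][j-1]).
    ·  F  N  Y  N  P  W  P  N
 ·  0  0  0  0  0  0  0  0  0
 F  0  1  1  1  1  1  1  1  1
 F  0  1  1  1  1  1  1  1  1
 P  0  1  1  1  1  2  2  2  2
 F  0  1  1  1  1  2  2  2  2
 F  0  1  1  1  1  2  2  2  2
 F  0  1  1  1  1  2  2  2  2
 Y  0  1  1  2  2  2  2  2  2
 W  0  1  1  2  2  2  3  3  3
 P  0  1  1  2  2  3  3  4  4
dp[9][8] = 4. One LCS (by backtracking along matches): FPWP.

4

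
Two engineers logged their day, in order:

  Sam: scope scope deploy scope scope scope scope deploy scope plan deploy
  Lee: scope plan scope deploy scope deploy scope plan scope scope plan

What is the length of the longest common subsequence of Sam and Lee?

Taking scope [1,1], scope [2,3], deploy [3,4], scope [4,5], scope [5,7], scope [7,9], scope [9,10], plan [10,11] gives a common subsequence of length 8. Since dp[11][11] = 8, nothing longer is possible.

8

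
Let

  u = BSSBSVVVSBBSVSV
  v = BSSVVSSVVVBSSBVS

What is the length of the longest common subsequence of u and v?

11

Taking B [1,1]; then S [2,3]; then S [3,6]; then S [5,7]; then V [6,8]; then V [7,9]; then V [8,10]; then S [9,13]; then B [11,14]; then V [13,15]; then S [14,16] gives a common subsequence of length 11. Since dp[15][16] = 11, nothing longer is possible.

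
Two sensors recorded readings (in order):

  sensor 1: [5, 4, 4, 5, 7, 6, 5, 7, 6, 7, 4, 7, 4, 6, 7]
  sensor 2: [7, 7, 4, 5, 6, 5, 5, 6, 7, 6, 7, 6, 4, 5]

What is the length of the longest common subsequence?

Pick 4 (sensor 1 #3, sensor 2 #3) → 5 (sensor 1 #4, sensor 2 #4) → 6 (sensor 1 #6, sensor 2 #5) → 5 (sensor 1 #7, sensor 2 #7) → 7 (sensor 1 #8, sensor 2 #9) → 6 (sensor 1 #9, sensor 2 #10) → 7 (sensor 1 #10, sensor 2 #11) → 4 (sensor 1 #11, sensor 2 #13); all 8 values appear in both, in order, and the DP table's final entry dp[15][14] is also 8, so no common subsequence is longer.

8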